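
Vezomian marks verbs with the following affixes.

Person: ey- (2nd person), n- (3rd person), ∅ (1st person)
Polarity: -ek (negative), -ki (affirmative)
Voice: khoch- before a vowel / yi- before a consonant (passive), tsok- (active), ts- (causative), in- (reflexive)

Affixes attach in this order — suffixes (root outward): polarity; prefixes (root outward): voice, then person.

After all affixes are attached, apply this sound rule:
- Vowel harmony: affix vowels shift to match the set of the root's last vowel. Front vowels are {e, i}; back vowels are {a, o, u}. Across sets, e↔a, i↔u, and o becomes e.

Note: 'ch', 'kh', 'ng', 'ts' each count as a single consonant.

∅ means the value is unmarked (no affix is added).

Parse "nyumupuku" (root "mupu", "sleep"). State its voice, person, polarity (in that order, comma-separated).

passive, 3rd person, affirmative

Segment: n-yi-mupu-ki.
voice: khoch/yi- → passive.
person: n- → 3rd person.
polarity: -ki → affirmative.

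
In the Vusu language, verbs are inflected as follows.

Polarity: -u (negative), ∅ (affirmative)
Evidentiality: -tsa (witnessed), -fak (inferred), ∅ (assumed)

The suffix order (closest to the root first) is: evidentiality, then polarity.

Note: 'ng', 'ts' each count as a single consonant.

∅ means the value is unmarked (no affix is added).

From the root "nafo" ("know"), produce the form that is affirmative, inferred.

Attach evidentiality inferred -fak → nafofak.
polarity = affirmative: zero marking, form stays nafofak.

nafofak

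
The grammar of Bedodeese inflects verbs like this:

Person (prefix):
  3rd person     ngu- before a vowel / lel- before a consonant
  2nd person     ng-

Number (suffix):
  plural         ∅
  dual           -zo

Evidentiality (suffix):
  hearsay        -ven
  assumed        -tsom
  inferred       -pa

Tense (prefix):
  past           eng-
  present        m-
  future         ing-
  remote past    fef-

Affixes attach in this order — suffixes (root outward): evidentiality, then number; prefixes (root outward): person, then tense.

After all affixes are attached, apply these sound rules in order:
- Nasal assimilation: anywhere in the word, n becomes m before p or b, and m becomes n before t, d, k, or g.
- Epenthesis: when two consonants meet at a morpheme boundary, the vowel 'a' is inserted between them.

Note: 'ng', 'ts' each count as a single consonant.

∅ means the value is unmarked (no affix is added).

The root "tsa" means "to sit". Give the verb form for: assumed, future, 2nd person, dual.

ingangatsatsomazo

Attach evidentiality assumed -tsom → tsatsom.
Attach person 2nd person ng- → ngtsatsom.
Attach tense future ing- → ingngtsatsom.
Attach number dual -zo → ingngtsatsomzo.
Nasal assimilation: no change.
Apply epenthesis: ingngtsatsomzo → ingangatsatsomazo.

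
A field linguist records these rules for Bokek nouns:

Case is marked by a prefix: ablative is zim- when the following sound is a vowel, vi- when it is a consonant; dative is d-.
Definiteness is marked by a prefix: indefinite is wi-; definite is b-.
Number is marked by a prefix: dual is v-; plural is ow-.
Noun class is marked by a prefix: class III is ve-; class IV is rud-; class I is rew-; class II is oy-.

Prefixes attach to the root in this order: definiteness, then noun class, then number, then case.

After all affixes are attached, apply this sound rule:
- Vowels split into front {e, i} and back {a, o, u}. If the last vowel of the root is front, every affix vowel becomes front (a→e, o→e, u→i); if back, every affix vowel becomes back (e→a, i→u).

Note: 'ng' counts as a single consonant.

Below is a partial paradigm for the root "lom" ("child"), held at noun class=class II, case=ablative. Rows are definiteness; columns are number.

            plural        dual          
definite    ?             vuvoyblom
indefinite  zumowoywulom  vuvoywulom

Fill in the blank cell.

zumowoyblom

Attach definiteness definite b- → blom.
Attach noun class class II oy- → oyblom.
Attach number plural ow- → owoyblom.
Attach case ablative zim- (before vowel 'o') → zimowoyblom.
Apply vowel harmony: zimowoyblom → zumowoyblom.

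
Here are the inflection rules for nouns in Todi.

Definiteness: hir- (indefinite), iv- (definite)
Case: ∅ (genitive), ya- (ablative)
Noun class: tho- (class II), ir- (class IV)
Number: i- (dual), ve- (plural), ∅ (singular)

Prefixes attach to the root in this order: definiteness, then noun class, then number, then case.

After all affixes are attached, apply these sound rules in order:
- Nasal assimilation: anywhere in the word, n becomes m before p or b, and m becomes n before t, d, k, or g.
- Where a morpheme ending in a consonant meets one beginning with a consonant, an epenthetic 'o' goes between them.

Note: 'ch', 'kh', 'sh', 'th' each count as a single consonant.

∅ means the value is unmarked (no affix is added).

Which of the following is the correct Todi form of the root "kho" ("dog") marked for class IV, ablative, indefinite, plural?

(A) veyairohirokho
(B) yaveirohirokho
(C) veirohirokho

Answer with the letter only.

Attach definiteness indefinite hir- → hirkho.
Attach noun class class IV ir- → irhirkho.
Attach number plural ve- → veirhirkho.
Attach case ablative ya- → yaveirhirkho.
Nasal assimilation: no change.
Apply epenthesis: yaveirhirkho → yaveirohirokho.
So the correct form is yaveirohirokho, option (B).
(C) veirohirokho is wrong: it uses genitive instead of ablative for case.
(A) veyairohirokho is wrong: it has the affixes in the wrong order.

B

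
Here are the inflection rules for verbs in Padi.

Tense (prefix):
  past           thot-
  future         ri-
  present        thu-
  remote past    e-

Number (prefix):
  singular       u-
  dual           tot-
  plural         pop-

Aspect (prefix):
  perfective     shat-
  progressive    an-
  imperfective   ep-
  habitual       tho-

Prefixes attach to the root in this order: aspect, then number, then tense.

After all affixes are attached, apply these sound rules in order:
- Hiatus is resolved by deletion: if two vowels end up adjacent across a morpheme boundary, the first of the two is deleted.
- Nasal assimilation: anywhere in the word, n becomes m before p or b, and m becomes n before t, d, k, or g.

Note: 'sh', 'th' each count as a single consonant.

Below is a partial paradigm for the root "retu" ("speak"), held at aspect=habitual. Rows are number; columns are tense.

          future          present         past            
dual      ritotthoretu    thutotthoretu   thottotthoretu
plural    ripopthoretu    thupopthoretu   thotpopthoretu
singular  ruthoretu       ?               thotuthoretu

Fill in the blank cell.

Attach aspect habitual tho- → thoretu.
Attach number singular u- → uthoretu.
Attach tense present thu- → thuuthoretu.
Apply vowel deletion: thuuthoretu → thuthoretu.
Nasal assimilation: no change.

thuthoretu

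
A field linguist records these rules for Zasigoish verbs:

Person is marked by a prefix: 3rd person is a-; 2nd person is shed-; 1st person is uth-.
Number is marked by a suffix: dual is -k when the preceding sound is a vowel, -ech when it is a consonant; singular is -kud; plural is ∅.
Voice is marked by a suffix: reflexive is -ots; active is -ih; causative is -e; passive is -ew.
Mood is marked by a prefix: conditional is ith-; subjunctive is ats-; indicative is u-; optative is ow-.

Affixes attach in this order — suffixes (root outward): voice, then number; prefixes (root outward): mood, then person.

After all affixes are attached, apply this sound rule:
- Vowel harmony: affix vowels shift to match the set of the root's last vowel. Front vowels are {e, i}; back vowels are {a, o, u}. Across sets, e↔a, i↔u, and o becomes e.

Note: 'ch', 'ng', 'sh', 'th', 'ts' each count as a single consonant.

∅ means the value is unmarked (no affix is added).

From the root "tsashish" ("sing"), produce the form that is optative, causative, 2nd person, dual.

shedewtsashishek

Attach mood optative ow- → owtsashish.
Attach voice causative -e → owtsashishe.
Attach person 2nd person shed- → shedowtsashishe.
Attach number dual -k (after vowel 'e') → shedowtsashishek.
Apply vowel harmony: shedowtsashishek → shedewtsashishek.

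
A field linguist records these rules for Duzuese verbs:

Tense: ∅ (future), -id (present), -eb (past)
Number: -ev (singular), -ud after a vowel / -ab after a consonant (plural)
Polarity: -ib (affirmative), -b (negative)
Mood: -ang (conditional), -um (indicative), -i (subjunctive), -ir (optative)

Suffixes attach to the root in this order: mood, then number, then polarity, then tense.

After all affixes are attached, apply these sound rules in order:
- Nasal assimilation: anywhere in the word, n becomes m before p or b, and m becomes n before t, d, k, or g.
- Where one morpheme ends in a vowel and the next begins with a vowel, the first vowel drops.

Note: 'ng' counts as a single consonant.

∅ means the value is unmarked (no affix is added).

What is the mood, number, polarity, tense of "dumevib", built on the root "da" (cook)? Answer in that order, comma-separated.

Segment: da-um-ev-ib.
mood: -um → indicative.
number: -ev → singular.
polarity: -ib → affirmative.
tense: ∅ → future.

indicative, singular, affirmative, future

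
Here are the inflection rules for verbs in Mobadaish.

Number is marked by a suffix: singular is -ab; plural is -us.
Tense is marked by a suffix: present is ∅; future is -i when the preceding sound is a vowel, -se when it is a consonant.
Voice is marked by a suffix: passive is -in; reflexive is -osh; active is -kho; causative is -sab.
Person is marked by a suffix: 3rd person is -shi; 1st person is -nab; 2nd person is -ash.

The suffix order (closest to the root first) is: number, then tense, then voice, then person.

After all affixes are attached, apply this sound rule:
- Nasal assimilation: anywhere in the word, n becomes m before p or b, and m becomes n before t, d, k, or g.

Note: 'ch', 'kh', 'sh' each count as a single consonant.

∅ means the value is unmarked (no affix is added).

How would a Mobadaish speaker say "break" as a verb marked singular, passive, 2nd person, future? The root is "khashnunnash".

Attach number singular -ab → khashnunnashab.
Attach tense future -se (after consonant 'b') → khashnunnashabse.
Attach voice passive -in → khashnunnashabsein.
Attach person 2nd person -ash → khashnunnashabseinash.
Nasal assimilation: no change.

khashnunnashabseinash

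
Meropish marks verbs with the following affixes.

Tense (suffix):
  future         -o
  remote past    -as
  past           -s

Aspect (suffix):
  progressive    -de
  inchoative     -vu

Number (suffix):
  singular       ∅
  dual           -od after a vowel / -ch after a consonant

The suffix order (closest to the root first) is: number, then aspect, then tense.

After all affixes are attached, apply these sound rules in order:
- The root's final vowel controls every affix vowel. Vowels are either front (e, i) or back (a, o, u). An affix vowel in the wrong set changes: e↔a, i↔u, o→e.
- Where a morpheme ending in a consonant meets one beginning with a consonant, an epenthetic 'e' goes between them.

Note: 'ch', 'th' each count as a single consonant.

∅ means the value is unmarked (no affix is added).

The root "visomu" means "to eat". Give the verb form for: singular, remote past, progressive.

visomudaas

number = singular: zero marking, form stays visomu.
Attach aspect progressive -de → visomude.
Attach tense remote past -as → visomudeas.
Apply vowel harmony: visomudeas → visomudaas.
Epenthesis: no change.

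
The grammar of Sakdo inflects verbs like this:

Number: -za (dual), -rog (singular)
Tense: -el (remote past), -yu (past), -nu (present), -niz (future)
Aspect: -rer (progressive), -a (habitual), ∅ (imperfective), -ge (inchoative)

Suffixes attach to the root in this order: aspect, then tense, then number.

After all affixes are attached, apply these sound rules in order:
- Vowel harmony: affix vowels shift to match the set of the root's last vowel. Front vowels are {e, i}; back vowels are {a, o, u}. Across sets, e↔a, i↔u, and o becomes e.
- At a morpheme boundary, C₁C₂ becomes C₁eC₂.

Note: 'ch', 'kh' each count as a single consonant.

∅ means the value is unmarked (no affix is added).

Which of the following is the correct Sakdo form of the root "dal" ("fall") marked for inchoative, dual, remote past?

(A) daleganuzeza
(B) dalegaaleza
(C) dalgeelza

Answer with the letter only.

B

Attach aspect inchoative -ge → dalge.
Attach tense remote past -el → dalgeel.
Attach number dual -za → dalgeelza.
Apply vowel harmony: dalgeelza → dalgaalza.
Apply epenthesis: dalgaalza → dalegaaleza.
So the correct form is dalegaaleza, option (B).
(A) daleganuzeza is wrong: it uses future instead of remote past for tense.
(C) dalgeelza is wrong: it fails to apply the sound rule(s).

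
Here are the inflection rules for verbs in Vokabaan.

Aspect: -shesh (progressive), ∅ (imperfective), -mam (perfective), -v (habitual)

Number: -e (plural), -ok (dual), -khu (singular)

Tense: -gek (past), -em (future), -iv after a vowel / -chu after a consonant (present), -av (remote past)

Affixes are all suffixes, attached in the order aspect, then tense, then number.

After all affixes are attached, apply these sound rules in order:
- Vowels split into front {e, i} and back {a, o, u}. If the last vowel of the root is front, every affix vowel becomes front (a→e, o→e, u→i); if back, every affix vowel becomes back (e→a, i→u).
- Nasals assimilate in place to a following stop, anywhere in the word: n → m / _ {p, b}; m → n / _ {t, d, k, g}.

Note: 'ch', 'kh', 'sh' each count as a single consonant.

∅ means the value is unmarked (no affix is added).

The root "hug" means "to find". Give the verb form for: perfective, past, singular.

Attach aspect perfective -mam → hugmam.
Attach tense past -gek → hugmamgek.
Attach number singular -khu → hugmamgekkhu.
Apply vowel harmony: hugmamgekkhu → hugmamgakkhu.
Apply nasal assimilation: hugmamgakkhu → hugmangakkhu.

hugmangakkhu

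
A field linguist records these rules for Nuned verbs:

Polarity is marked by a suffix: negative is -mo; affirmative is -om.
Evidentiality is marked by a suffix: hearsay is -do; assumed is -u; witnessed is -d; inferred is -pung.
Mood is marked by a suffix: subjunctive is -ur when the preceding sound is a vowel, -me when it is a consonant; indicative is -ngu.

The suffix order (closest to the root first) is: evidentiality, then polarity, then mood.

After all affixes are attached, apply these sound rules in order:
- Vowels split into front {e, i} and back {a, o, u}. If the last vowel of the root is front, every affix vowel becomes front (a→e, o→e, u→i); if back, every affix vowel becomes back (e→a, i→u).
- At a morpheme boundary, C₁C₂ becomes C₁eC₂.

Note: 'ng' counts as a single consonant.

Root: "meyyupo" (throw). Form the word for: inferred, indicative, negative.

Attach evidentiality inferred -pung → meyyupopung.
Attach polarity negative -mo → meyyupopungmo.
Attach mood indicative -ngu → meyyupopungmongu.
Vowel harmony: no change.
Apply epenthesis: meyyupopungmongu → meyyupopungemongu.

meyyupopungemongu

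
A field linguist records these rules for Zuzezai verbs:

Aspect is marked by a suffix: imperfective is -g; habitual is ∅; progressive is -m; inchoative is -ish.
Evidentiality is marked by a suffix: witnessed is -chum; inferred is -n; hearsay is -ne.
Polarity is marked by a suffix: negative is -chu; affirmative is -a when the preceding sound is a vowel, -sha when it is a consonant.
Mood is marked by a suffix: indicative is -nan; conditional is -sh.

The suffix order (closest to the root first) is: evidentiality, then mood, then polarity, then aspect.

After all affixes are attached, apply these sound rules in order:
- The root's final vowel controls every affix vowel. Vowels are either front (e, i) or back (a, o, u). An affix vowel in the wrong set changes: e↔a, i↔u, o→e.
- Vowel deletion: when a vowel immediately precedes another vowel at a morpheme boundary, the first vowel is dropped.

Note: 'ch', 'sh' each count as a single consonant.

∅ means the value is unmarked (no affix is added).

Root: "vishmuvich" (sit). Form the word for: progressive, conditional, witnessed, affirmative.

Attach evidentiality witnessed -chum → vishmuvichchum.
Attach mood conditional -sh → vishmuvichchumsh.
Attach polarity affirmative -sha (after consonant 'sh') → vishmuvichchumshsha.
Attach aspect progressive -m → vishmuvichchumshsham.
Apply vowel harmony: vishmuvichchumshsham → vishmuvichchimshshem.
Vowel deletion: no change.

vishmuvichchimshshem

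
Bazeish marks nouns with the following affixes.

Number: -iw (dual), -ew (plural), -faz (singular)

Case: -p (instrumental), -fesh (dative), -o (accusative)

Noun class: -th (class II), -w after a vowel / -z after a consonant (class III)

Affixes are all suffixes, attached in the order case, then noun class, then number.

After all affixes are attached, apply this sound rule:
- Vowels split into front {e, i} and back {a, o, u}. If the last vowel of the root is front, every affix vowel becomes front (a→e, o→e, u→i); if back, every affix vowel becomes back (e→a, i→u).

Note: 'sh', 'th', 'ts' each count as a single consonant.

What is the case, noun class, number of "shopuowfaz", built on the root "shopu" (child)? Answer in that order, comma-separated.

Segment: shopu-o-w-faz.
case: -o → accusative.
noun class: -w/z → class III.
number: -faz → singular.

accusative, class III, singular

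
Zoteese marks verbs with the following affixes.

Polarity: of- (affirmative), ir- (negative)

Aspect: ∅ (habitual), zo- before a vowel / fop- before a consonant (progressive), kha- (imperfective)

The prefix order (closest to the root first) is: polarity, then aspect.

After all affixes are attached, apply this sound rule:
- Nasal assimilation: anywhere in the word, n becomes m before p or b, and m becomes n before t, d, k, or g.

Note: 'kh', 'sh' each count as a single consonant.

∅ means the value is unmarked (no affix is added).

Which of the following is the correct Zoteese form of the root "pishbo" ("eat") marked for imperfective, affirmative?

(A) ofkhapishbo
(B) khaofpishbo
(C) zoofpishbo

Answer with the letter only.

Attach polarity affirmative of- → ofpishbo.
Attach aspect imperfective kha- → khaofpishbo.
Nasal assimilation: no change.
So the correct form is khaofpishbo, option (B).
(A) ofkhapishbo is wrong: it has the affixes in the wrong order.
(C) zoofpishbo is wrong: it uses progressive instead of imperfective for aspect.

B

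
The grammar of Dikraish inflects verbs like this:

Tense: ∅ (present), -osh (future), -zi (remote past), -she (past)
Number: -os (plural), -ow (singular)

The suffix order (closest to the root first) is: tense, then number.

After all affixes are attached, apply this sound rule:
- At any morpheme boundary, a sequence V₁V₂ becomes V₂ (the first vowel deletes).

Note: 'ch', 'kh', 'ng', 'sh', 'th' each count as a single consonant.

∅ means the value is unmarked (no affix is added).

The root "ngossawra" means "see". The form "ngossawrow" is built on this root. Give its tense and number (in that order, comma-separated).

present, singular

Segment: ngossawra-ow.
tense: ∅ → present.
number: -ow → singular.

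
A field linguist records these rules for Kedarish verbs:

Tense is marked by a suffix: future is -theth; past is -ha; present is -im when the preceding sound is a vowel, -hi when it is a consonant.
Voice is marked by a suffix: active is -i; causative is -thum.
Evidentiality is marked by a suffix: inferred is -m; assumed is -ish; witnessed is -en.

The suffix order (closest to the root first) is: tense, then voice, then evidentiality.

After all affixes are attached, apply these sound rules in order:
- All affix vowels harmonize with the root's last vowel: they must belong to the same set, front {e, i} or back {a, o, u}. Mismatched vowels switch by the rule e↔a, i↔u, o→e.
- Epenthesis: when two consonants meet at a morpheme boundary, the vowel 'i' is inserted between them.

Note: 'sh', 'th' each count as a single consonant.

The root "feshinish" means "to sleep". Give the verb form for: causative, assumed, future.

feshinishithethithimish

Attach tense future -theth → feshinishtheth.
Attach voice causative -thum → feshinishtheththum.
Attach evidentiality assumed -ish → feshinishtheththumish.
Apply vowel harmony: feshinishtheththumish → feshinishtheththimish.
Apply epenthesis: feshinishtheththimish → feshinishithethithimish.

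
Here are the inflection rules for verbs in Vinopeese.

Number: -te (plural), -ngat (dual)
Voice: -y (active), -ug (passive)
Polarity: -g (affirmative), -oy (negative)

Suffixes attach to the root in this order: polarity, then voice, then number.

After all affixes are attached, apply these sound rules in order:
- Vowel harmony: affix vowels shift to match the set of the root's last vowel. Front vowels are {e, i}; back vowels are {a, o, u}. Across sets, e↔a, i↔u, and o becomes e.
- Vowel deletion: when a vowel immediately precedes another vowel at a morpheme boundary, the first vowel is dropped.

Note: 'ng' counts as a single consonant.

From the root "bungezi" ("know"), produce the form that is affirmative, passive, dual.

Attach polarity affirmative -g → bungezig.
Attach voice passive -ug → bungezigug.
Attach number dual -ngat → bungezigugngat.
Apply vowel harmony: bungezigugngat → bungezigignget.
Vowel deletion: no change.

bungezigignget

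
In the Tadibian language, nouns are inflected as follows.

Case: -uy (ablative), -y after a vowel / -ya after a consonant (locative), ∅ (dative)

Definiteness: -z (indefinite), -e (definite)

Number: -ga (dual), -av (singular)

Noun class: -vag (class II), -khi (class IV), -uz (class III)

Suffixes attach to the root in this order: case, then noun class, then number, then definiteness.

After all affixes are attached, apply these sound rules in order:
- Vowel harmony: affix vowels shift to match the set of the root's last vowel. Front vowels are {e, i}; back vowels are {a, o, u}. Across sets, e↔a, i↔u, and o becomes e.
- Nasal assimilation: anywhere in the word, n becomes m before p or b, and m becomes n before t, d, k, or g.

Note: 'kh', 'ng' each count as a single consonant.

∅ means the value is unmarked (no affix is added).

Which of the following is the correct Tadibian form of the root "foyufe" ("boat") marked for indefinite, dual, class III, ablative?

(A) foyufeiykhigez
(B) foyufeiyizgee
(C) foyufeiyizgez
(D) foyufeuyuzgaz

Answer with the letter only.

C

Attach case ablative -uy → foyufeuy.
Attach noun class class III -uz → foyufeuyuz.
Attach number dual -ga → foyufeuyuzga.
Attach definiteness indefinite -z → foyufeuyuzgaz.
Apply vowel harmony: foyufeuyuzgaz → foyufeiyizgez.
Nasal assimilation: no change.
So the correct form is foyufeiyizgez, option (C).
(B) foyufeiyizgee is wrong: it uses definite instead of indefinite for definiteness.
(D) foyufeuyuzgaz is wrong: it fails to apply the sound rule(s).
(A) foyufeiykhigez is wrong: it uses class IV instead of class III for noun class.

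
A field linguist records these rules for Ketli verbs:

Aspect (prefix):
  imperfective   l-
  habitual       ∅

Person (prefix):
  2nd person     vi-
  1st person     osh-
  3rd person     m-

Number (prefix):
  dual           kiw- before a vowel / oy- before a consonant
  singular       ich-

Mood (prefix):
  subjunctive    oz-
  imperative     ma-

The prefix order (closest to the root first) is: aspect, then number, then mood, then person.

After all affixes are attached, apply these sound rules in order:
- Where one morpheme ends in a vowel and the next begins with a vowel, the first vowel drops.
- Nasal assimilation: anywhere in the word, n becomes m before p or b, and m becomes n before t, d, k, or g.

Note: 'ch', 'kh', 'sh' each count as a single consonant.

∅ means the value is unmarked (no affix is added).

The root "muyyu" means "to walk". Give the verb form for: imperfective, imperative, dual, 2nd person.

Attach aspect imperfective l- → lmuyyu.
Attach number dual oy- (before consonant 'l') → oylmuyyu.
Attach mood imperative ma- → maoylmuyyu.
Attach person 2nd person vi- → vimaoylmuyyu.
Apply vowel deletion: vimaoylmuyyu → vimoylmuyyu.
Nasal assimilation: no change.

vimoylmuyyu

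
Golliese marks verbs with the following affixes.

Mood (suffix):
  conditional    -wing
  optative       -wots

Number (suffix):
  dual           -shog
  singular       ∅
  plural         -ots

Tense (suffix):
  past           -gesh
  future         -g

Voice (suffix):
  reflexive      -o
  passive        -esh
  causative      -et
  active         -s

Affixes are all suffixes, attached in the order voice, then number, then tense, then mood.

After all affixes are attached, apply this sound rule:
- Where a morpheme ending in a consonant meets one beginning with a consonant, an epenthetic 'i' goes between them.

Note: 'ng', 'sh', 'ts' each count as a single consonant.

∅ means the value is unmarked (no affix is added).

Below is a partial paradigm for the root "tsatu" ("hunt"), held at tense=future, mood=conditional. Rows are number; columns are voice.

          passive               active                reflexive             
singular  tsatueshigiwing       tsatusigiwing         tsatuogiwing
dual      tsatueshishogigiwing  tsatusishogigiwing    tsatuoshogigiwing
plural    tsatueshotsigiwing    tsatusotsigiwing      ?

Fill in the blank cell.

tsatuootsigiwing

Attach voice reflexive -o → tsatuo.
Attach number plural -ots → tsatuoots.
Attach tense future -g → tsatuootsg.
Attach mood conditional -wing → tsatuootsgwing.
Apply epenthesis: tsatuootsgwing → tsatuootsigiwing.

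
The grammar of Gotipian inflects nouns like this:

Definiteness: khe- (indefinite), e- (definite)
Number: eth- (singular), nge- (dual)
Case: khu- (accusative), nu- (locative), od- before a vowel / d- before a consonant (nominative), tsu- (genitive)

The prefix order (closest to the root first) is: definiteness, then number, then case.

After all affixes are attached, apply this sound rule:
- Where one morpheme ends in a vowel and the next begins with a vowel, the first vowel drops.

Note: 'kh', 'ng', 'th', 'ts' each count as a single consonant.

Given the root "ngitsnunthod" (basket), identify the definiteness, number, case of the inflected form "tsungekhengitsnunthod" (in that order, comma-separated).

indefinite, dual, genitive

Segment: tsu-nge-khe-ngitsnunthod.
definiteness: khe- → indefinite.
number: nge- → dual.
case: tsu- → genitive.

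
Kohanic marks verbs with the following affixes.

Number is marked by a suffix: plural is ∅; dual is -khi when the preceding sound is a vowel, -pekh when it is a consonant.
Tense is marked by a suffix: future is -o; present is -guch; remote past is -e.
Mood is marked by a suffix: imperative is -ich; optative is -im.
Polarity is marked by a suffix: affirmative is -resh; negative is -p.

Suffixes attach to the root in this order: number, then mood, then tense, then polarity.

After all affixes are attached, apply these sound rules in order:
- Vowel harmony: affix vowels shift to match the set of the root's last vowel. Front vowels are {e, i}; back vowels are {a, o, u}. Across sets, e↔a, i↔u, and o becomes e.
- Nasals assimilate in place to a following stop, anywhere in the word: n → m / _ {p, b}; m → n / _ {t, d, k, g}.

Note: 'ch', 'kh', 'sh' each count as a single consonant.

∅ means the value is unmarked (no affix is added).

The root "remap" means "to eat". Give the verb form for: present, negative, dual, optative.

Attach number dual -pekh (after consonant 'p') → remappekh.
Attach mood optative -im → remappekhim.
Attach tense present -guch → remappekhimguch.
Attach polarity negative -p → remappekhimguchp.
Apply vowel harmony: remappekhimguchp → remappakhumguchp.
Apply nasal assimilation: remappakhumguchp → remappakhunguchp.

remappakhunguchp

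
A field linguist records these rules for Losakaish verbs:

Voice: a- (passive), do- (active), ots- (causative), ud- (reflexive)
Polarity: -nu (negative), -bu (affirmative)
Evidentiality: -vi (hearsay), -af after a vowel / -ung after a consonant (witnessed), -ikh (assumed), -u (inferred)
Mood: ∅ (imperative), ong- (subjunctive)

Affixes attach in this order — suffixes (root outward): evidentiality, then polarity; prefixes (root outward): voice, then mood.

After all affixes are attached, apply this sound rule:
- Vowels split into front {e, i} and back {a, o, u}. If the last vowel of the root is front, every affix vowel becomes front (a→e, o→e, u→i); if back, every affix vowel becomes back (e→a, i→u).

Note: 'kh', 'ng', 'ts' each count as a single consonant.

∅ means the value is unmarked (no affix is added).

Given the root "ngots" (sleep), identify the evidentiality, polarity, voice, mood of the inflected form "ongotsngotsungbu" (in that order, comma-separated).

Segment: ong-ots-ngots-ung-bu.
evidentiality: -af/ung → witnessed.
polarity: -bu → affirmative.
voice: ots- → causative.
mood: ong- → subjunctive.

witnessed, affirmative, causative, subjunctive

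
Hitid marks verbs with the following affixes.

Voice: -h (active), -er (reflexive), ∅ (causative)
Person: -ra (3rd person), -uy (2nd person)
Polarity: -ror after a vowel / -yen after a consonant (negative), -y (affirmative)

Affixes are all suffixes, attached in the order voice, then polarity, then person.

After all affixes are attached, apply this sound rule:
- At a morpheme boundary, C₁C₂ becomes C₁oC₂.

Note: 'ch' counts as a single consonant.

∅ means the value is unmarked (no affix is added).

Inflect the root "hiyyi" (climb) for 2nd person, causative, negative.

voice = causative: zero marking, form stays hiyyi.
Attach polarity negative -ror (after vowel 'i') → hiyyiror.
Attach person 2nd person -uy → hiyyiroruy.
Epenthesis: no change.

hiyyiroruy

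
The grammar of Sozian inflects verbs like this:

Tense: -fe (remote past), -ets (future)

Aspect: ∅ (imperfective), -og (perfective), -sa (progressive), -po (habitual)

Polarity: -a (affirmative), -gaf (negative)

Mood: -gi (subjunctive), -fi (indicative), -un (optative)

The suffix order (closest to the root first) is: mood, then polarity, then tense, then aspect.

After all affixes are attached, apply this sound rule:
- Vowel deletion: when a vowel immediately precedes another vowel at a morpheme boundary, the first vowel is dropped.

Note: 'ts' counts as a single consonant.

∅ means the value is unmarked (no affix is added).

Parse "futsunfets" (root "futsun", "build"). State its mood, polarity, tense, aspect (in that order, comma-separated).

indicative, affirmative, future, imperfective

Segment: futsun-fi-a-ets.
mood: -fi → indicative.
polarity: -a → affirmative.
tense: -ets → future.
aspect: ∅ → imperfective.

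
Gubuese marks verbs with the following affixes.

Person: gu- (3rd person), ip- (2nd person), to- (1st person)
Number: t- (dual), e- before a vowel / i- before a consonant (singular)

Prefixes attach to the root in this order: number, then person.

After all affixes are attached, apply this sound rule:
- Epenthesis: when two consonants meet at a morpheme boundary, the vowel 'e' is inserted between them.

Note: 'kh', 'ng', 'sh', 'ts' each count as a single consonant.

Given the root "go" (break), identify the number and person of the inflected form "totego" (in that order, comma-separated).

Segment: to-t-go.
number: t- → dual.
person: to- → 1st person.

dual, 1st person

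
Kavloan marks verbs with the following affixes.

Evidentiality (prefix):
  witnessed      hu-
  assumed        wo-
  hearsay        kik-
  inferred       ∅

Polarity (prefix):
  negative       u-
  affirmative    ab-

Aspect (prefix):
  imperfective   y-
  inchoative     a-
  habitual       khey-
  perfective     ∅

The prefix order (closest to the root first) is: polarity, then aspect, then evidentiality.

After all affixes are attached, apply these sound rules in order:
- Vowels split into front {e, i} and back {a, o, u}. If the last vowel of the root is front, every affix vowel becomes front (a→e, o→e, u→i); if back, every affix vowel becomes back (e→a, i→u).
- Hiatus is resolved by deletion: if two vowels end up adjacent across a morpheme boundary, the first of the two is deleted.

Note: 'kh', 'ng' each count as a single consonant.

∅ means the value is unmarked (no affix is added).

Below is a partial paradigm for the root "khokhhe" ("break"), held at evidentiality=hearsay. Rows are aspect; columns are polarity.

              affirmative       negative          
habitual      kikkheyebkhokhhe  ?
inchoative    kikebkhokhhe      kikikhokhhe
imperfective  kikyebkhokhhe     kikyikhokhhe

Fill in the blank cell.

kikkheyikhokhhe

Attach polarity negative u- → ukhokhhe.
Attach aspect habitual khey- → kheyukhokhhe.
Attach evidentiality hearsay kik- → kikkheyukhokhhe.
Apply vowel harmony: kikkheyukhokhhe → kikkheyikhokhhe.
Vowel deletion: no change.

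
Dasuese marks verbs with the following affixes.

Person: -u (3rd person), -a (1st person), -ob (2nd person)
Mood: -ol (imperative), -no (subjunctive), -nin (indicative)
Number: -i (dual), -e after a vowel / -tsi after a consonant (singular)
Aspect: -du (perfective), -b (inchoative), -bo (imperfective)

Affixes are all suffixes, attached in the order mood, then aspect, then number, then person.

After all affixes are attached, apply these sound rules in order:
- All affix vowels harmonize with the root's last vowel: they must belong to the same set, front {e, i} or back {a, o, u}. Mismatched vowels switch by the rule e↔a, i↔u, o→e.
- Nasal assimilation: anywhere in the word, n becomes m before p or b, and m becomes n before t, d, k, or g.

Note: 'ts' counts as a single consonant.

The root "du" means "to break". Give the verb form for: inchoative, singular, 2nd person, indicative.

dunumbtsuob

Attach mood indicative -nin → dunin.
Attach aspect inchoative -b → duninb.
Attach number singular -tsi (after consonant 'b') → duninbtsi.
Attach person 2nd person -ob → duninbtsiob.
Apply vowel harmony: duninbtsiob → dununbtsuob.
Apply nasal assimilation: dununbtsuob → dunumbtsuob.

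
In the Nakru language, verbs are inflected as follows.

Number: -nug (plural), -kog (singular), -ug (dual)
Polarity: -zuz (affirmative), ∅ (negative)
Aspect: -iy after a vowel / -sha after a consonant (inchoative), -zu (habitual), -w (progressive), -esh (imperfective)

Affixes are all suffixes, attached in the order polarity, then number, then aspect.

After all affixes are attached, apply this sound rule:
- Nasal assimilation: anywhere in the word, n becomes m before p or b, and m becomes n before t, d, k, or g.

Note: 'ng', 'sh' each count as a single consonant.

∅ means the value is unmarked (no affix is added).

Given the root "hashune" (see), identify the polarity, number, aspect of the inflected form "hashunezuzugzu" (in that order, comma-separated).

affirmative, dual, habitual

Segment: hashune-zuz-ug-zu.
polarity: -zuz → affirmative.
number: -ug → dual.
aspect: -zu → habitual.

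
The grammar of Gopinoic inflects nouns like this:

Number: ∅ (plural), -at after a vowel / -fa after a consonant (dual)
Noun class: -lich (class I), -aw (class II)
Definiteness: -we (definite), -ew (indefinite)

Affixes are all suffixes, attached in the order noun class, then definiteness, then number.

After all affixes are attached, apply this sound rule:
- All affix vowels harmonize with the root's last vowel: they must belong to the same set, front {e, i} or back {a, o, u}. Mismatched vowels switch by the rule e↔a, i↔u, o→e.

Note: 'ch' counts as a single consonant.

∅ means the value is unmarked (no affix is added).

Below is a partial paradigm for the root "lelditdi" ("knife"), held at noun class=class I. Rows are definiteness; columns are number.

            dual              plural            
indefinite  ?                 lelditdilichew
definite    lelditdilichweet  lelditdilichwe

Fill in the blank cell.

Attach noun class class I -lich → lelditdilich.
Attach definiteness indefinite -ew → lelditdilichew.
Attach number dual -fa (after consonant 'w') → lelditdilichewfa.
Apply vowel harmony: lelditdilichewfa → lelditdilichewfe.

lelditdilichewfe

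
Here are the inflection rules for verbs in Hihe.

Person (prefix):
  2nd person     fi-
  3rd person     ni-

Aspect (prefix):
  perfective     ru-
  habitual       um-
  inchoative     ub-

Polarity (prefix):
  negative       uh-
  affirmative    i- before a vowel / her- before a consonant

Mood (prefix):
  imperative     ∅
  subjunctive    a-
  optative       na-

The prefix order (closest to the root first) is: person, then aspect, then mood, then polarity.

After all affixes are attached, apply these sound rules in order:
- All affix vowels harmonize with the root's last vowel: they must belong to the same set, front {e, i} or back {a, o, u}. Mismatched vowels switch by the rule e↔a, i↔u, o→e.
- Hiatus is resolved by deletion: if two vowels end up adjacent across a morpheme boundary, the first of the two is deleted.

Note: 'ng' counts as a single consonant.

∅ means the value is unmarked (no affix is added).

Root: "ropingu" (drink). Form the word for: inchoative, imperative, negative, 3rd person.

uhubnuropingu

Attach person 3rd person ni- → niropingu.
Attach aspect inchoative ub- → ubniropingu.
mood = imperative: zero marking, form stays ubniropingu.
Attach polarity negative uh- → uhubniropingu.
Apply vowel harmony: uhubniropingu → uhubnuropingu.
Vowel deletion: no change.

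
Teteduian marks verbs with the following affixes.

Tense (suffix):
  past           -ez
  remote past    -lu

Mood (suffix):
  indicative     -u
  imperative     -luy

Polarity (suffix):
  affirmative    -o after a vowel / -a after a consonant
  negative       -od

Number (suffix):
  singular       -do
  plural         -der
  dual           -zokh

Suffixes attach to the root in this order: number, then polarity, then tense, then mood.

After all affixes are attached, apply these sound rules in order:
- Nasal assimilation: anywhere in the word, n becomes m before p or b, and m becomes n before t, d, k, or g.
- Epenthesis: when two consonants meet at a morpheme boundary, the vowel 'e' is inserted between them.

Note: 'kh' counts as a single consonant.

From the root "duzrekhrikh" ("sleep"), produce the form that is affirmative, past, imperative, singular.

Attach number singular -do → duzrekhrikhdo.
Attach polarity affirmative -o (after vowel 'o') → duzrekhrikhdoo.
Attach tense past -ez → duzrekhrikhdooez.
Attach mood imperative -luy → duzrekhrikhdooezluy.
Nasal assimilation: no change.
Apply epenthesis: duzrekhrikhdooezluy → duzrekhrikhedooezeluy.

duzrekhrikhedooezeluy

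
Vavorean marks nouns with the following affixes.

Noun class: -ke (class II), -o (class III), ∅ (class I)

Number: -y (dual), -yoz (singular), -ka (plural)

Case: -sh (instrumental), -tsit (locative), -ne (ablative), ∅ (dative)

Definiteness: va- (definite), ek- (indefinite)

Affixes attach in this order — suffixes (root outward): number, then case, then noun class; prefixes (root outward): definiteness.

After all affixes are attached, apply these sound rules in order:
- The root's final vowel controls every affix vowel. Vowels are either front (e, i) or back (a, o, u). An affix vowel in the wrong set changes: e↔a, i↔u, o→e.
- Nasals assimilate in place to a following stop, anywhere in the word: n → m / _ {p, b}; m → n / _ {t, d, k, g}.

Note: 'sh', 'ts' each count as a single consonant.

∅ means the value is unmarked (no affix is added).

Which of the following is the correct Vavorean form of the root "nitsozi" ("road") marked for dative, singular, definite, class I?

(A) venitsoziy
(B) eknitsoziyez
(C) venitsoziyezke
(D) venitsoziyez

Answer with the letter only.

D

Attach number singular -yoz → nitsoziyoz.
case = dative: zero marking, form stays nitsoziyoz.
noun class = class I: zero marking, form stays nitsoziyoz.
Attach definiteness definite va- → vanitsoziyoz.
Apply vowel harmony: vanitsoziyoz → venitsoziyez.
Nasal assimilation: no change.
So the correct form is venitsoziyez, option (D).
(B) eknitsoziyez is wrong: it uses indefinite instead of definite for definiteness.
(C) venitsoziyezke is wrong: it uses class II instead of class I for noun class.
(A) venitsoziy is wrong: it uses dual instead of singular for number.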